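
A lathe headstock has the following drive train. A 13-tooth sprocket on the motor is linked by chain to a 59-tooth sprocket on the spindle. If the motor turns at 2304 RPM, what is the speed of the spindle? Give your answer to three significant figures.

508 RPM

the motor → the spindle (chain, 59/13): 2304 ÷ 4.5385 = 507.66 RPM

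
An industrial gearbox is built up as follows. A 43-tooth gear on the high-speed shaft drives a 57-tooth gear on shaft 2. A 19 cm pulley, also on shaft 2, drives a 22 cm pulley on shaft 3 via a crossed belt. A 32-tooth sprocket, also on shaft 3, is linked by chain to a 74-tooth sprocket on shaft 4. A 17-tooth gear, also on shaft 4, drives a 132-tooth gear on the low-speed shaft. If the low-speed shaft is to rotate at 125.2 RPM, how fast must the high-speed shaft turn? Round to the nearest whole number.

3451 RPM

Overall ratio R = 1.3256 × 1.1579 × 2.3125 × 7.7647 = 27.56.
Required input speed = output speed × R = 125.2 × 27.56 = 3450.5 RPM.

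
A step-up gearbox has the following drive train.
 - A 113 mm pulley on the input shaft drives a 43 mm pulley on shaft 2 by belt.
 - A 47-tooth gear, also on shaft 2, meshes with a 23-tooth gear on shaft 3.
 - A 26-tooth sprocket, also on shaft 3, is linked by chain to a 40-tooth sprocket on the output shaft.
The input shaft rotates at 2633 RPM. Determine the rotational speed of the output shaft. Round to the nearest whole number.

9191 RPM

the input shaft → shaft 2 (belt, 43/113): 2633 ÷ 0.38053 = 6919.3 RPM
shaft 2 → shaft 3 (gear mesh, 23/47): 6919.3 ÷ 0.48936 = 14139 RPM
shaft 3 → the output shaft (chain, 40/26): 14139 ÷ 1.5385 = 9190.6 RPM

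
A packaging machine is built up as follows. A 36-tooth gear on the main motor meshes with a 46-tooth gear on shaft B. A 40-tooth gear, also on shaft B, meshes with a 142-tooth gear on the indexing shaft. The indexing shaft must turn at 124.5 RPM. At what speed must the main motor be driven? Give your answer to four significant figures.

564.7 RPM

Overall ratio R = 1.2778 × 3.55 = 4.5361.
Required input speed = output speed × R = 124.5 × 4.5361 = 564.75 RPM.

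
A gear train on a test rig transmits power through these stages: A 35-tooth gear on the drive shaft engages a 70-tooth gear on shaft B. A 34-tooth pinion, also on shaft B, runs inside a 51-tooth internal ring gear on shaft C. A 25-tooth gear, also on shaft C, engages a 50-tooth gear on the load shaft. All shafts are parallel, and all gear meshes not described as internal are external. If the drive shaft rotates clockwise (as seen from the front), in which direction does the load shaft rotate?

the drive shaft → shaft B: external mesh, 1 reversal → CCW.
shaft B → shaft C: internal mesh, same direction → CCW.
shaft C → the load shaft: external mesh, 1 reversal → CW.
2 reversals in total — an even number — so the load shaft turns the same way as the drive shaft.

clockwise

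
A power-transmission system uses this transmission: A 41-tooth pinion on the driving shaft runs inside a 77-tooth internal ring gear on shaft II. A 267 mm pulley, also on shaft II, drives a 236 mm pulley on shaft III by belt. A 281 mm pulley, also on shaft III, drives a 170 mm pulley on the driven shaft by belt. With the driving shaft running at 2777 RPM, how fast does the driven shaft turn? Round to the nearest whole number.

Internal gear: ratio = 77/41 = 1.878, so shaft II turns at 2777 / 1.878 = 1478.7 RPM.
Belt: ratio = 236/267 = 0.8839, so shaft III turns at 1478.7 / 0.8839 = 1672.9 RPM.
Belt: ratio = 170/281 = 0.60498, so the driven shaft turns at 1672.9 / 0.60498 = 2765.2 RPM.

2765 RPM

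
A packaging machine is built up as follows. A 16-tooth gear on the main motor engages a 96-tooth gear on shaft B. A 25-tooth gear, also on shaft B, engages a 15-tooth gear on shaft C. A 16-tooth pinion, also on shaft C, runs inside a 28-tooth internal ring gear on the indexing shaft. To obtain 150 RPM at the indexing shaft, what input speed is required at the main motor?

945 RPM

Overall ratio R = 6 × 0.6 × 1.75 = 6.3.
Required input speed = output speed × R = 150 × 6.3 = 945 RPM.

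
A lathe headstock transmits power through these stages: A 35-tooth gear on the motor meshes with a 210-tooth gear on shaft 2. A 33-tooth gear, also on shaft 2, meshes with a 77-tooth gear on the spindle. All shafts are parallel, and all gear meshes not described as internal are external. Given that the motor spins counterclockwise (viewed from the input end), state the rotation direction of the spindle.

counterclockwise

the motor → shaft 2: external mesh, 1 reversal → CW.
shaft 2 → the spindle: external mesh, 1 reversal → CCW.
2 reversals in total — an even number — so the spindle turns the same way as the motor.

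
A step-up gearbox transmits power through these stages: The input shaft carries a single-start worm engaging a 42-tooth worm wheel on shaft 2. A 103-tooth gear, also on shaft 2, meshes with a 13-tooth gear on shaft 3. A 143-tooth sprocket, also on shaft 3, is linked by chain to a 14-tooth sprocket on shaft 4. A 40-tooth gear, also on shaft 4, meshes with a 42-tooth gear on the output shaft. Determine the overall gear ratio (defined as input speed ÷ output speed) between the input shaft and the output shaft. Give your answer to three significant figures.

0.545

Each stage contributes driven/driver: worm 42/1 = 42, gear mesh 13/103 = 0.12621, chain 14/143 = 0.097902, gear mesh 42/40 = 1.05.
Overall: 42 × 0.12621 × 0.097902 × 1.05 = 0.54492.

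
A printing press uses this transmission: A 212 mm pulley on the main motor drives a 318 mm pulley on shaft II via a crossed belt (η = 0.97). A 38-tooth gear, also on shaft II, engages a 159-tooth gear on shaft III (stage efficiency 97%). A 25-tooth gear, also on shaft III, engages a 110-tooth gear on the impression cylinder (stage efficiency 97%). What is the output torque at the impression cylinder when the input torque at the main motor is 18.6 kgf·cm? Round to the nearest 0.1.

468.8 kgf·cm

Belt: ratio = 318/212 = 1.5; torque at shaft II = 18.6 × 1.5 × 0.97 = 27.063 kgf·cm.
Gear mesh: ratio = 159/38 = 4.1842; torque at shaft III = 27.063 × 4.1842 × 0.97 = 109.84 kgf·cm.
Gear mesh: ratio = 110/25 = 4.4; torque at the impression cylinder = 109.84 × 4.4 × 0.97 = 468.8 kgf·cm.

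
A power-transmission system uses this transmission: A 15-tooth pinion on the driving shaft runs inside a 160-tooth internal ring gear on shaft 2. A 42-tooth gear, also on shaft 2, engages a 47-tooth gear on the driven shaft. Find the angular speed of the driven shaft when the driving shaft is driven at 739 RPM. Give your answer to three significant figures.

the driving shaft → shaft 2 (internal gear, 160/15): 739 ÷ 10.667 = 69.281 RPM
shaft 2 → the driven shaft (gear mesh, 47/42): 69.281 ÷ 1.119 = 61.911 RPM

61.9 RPM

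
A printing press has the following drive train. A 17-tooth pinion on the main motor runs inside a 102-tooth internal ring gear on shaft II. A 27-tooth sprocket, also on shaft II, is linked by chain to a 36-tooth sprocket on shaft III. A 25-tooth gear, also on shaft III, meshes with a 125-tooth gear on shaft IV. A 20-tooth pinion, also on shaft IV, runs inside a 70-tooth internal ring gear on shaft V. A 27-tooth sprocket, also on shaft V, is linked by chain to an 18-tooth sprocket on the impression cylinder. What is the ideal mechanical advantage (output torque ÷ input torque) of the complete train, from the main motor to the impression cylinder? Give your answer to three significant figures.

Each stage contributes driven/driver: internal gear 102/17 = 6, chain 36/27 = 1.3333, gear mesh 125/25 = 5, internal gear 70/20 = 3.5, chain 18/27 = 0.66667.
Overall: 6 × 1.3333 × 5 × 3.5 × 0.66667 = 93.333.

93.3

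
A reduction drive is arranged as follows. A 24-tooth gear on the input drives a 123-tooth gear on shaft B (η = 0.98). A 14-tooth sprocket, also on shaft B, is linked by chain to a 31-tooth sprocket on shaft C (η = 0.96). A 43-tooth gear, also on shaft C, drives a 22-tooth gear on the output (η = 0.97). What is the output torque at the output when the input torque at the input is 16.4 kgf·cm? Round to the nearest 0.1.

86.9 kgf·cm

Gear mesh: ratio = 123/24 = 5.125; torque at shaft B = 16.4 × 5.125 × 0.98 = 82.369 kgf·cm.
Chain: ratio = 31/14 = 2.2143; torque at shaft C = 82.369 × 2.2143 × 0.96 = 175.09 kgf·cm.
Gear mesh: ratio = 22/43 = 0.51163; torque at the output = 175.09 × 0.51163 × 0.97 = 86.895 kgf·cm.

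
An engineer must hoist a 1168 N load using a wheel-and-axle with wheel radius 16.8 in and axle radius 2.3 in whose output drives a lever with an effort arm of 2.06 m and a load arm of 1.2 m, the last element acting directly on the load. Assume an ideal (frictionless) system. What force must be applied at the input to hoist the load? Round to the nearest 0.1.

93.1 N

Wheel-and-axle MA = R/r = 16.8/2.3 = 7.3043.
Lever MA = effort arm / load arm = 2.06/1.2 = 1.7167.
Combined ideal MA = 7.3043 × 1.7167 = 12.539.
Effort = load / MA = 1168 / 12.539 = 93.148 N.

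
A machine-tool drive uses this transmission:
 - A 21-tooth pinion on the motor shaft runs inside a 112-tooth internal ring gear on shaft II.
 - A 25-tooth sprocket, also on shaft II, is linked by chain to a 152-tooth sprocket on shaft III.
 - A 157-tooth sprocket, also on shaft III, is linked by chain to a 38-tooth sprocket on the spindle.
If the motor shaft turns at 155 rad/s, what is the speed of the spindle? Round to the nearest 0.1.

Internal gear: ratio = 112/21 = 5.3333, so shaft II turns at 155 / 5.3333 = 29.062 rad/s.
Chain: ratio = 152/25 = 6.08, so shaft III turns at 29.062 / 6.08 = 4.78 rad/s.
Chain: ratio = 38/157 = 0.24204, so the spindle turns at 4.78 / 0.24204 = 19.749 rad/s.

19.7 rad/s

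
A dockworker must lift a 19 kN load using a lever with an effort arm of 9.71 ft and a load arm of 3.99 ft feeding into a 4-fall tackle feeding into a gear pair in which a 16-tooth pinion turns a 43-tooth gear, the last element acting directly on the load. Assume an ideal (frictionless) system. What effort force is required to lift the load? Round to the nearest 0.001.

0.726 kN

Lever MA = effort arm / load arm = 9.71/3.99 = 2.4336.
Block-and-tackle MA = number of supporting rope parts = 4.
Gear pair MA = 43/16 = 2.6875.
Combined ideal MA = 2.4336 × 4 × 2.6875 = 26.161.
Effort = load / MA = 19 / 26.161 = 0.72627 kN.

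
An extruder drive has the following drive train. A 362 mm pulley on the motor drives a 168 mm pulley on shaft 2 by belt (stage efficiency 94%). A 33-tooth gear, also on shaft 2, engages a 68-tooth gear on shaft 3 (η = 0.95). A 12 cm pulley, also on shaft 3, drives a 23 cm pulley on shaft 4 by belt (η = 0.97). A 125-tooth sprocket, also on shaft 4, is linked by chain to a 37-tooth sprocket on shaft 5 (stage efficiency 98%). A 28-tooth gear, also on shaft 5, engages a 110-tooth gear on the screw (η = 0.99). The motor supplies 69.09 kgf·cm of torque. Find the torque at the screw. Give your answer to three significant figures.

belt 168/362 = 0.46409 → τ = 69.09·0.46409·0.94 = 30.14 kgf·cm
gear mesh 68/33 = 2.0606 → τ = 30.14·2.0606·0.95 = 59.001 kgf·cm
belt 23/12 = 1.9167 → τ = 59.001·1.9167·0.97 = 109.69 kgf·cm
chain 37/125 = 0.296 → τ = 109.69·0.296·0.98 = 31.82 kgf·cm
gear mesh 110/28 = 3.9286 → τ = 31.82·3.9286·0.99 = 123.76 kgf·cm

124 kgf·cm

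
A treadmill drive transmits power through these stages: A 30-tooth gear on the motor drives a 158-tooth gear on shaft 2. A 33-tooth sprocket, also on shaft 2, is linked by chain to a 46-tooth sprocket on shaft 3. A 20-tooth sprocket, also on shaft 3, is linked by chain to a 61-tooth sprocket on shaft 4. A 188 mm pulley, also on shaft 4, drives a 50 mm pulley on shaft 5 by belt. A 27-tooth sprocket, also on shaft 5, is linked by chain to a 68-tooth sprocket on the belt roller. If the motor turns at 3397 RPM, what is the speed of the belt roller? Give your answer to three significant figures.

226 RPM

Gear mesh: ratio = 158/30 = 5.2667, so shaft 2 turns at 3397 / 5.2667 = 645 RPM.
Chain: ratio = 46/33 = 1.3939, so shaft 3 turns at 645 / 1.3939 = 462.72 RPM.
Chain: ratio = 61/20 = 3.05, so shaft 4 turns at 462.72 / 3.05 = 151.71 RPM.
Belt: ratio = 50/188 = 0.26596, so shaft 5 turns at 151.71 / 0.26596 = 570.43 RPM.
Chain: ratio = 68/27 = 2.5185, so the belt roller turns at 570.43 / 2.5185 = 226.5 RPM.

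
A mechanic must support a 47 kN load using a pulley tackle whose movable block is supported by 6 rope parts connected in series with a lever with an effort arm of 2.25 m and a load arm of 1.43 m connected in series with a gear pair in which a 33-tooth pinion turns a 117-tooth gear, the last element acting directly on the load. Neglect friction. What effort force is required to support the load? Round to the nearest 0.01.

Block-and-tackle MA = number of supporting rope parts = 6.
Lever MA = effort arm / load arm = 2.25/1.43 = 1.5734.
Gear pair MA = 117/33 = 3.5455.
Combined ideal MA = 6 × 1.5734 × 3.5455 = 33.471.
Effort = load / MA = 47 / 33.471 = 1.4042 kN.

1.40 kN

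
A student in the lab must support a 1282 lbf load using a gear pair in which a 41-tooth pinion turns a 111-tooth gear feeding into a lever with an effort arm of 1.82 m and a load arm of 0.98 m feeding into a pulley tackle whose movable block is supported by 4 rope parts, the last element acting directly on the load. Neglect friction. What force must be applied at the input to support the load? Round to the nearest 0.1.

Gear pair MA = 111/41 = 2.7073.
Lever MA = effort arm / load arm = 1.82/0.98 = 1.8571.
Block-and-tackle MA = number of supporting rope parts = 4.
Combined ideal MA = 2.7073 × 1.8571 × 4 = 20.111.
Effort = load / MA = 1282 / 20.111 = 63.745 lbf.

63.7 lbf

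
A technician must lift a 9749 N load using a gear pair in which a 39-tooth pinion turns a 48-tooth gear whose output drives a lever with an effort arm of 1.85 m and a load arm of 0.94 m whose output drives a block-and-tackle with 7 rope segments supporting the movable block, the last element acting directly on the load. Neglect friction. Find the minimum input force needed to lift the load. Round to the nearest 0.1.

Gear pair MA = 48/39 = 1.2308.
Lever MA = effort arm / load arm = 1.85/0.94 = 1.9681.
Block-and-tackle MA = number of supporting rope parts = 7.
Combined ideal MA = 1.2308 × 1.9681 × 7 = 16.956.
Effort = load / MA = 9749 / 16.956 = 574.97 N.

575.0 N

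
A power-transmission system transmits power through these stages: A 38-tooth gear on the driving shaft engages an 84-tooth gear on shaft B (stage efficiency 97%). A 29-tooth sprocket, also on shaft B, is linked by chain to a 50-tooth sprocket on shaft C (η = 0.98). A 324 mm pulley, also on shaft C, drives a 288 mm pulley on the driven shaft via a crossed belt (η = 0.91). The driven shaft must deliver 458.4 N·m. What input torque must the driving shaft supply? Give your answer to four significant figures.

156.4 N·m

Overall ratio R = 2.2105 × 1.7241 × 0.88889 = 3.3878; overall efficiency η = 0.97 × 0.98 × 0.91 = 0.8650.
Input torque = output torque / (R × η) = 458.4 / (3.3878 × 0.8650) = 156.42 N·m.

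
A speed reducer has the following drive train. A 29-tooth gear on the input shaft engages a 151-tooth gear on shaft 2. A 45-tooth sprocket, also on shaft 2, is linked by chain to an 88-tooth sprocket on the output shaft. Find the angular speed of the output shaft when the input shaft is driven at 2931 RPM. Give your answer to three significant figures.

288 RPM

the input shaft → shaft 2 (gear mesh, 151/29): 2931 ÷ 5.2069 = 562.91 RPM
shaft 2 → the output shaft (chain, 88/45): 562.91 ÷ 1.9556 = 287.85 RPM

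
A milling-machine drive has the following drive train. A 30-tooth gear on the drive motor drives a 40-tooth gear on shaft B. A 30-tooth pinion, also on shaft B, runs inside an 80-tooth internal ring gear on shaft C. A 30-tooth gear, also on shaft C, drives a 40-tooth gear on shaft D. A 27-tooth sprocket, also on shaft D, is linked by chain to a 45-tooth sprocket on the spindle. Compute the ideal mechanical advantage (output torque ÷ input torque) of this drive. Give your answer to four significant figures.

7.901

Each stage contributes driven/driver: gear mesh 40/30 = 1.3333, internal gear 80/30 = 2.6667, gear mesh 40/30 = 1.3333, chain 45/27 = 1.6667.
Overall: 1.3333 × 2.6667 × 1.3333 × 1.6667 = 7.9012.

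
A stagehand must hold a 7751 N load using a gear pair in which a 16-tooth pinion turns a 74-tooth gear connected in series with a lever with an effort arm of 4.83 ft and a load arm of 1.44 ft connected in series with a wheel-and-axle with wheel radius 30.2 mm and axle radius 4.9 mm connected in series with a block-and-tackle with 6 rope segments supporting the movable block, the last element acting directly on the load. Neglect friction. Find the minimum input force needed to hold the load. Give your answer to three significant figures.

13.5 N

Gear pair MA = 74/16 = 4.625.
Lever MA = effort arm / load arm = 4.83/1.44 = 3.3542.
Wheel-and-axle MA = R/r = 30.2/4.9 = 6.1633.
Block-and-tackle MA = number of supporting rope parts = 6.
Combined ideal MA = 4.625 × 3.3542 × 6.1633 × 6 = 573.67.
Effort = load / MA = 7751 / 573.67 = 13.511 N.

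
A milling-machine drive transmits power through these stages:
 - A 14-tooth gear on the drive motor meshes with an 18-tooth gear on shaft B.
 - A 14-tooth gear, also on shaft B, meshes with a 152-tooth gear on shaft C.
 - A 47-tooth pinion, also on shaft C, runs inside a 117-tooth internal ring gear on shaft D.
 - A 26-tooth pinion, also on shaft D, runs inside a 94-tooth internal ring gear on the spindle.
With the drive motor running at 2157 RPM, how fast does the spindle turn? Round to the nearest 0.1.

Gear mesh: ratio = 18/14 = 1.2857, so shaft B turns at 2157 / 1.2857 = 1677.7 RPM.
Gear mesh: ratio = 152/14 = 10.857, so shaft C turns at 1677.7 / 10.857 = 154.52 RPM.
Internal gear: ratio = 117/47 = 2.4894, so shaft D turns at 154.52 / 2.4894 = 62.073 RPM.
Internal gear: ratio = 94/26 = 3.6154, so the spindle turns at 62.073 / 3.6154 = 17.169 RPM.

17.2 RPM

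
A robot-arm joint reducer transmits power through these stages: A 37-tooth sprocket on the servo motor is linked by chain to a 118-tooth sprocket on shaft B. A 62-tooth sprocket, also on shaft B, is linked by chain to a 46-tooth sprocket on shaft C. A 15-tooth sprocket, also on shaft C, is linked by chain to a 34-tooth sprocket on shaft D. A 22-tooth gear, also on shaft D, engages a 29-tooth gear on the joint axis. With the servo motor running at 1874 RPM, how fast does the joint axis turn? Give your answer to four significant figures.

265.1 RPM

the servo motor → shaft B (chain, 118/37): 1874 ÷ 3.1892 = 587.61 RPM
shaft B → shaft C (chain, 46/62): 587.61 ÷ 0.74194 = 792 RPM
shaft C → shaft D (chain, 34/15): 792 ÷ 2.2667 = 349.41 RPM
shaft D → the joint axis (gear mesh, 29/22): 349.41 ÷ 1.3182 = 265.07 RPM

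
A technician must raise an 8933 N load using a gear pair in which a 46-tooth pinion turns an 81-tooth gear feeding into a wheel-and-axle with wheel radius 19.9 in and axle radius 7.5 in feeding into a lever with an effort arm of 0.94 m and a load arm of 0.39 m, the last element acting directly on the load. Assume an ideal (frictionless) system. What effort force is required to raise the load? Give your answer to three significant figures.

793 N

Gear pair MA = 81/46 = 1.7609.
Wheel-and-axle MA = R/r = 19.9/7.5 = 2.6533.
Lever MA = effort arm / load arm = 0.94/0.39 = 2.4103.
Combined ideal MA = 1.7609 × 2.6533 × 2.4103 = 11.261.
Effort = load / MA = 8933 / 11.261 = 793.26 N.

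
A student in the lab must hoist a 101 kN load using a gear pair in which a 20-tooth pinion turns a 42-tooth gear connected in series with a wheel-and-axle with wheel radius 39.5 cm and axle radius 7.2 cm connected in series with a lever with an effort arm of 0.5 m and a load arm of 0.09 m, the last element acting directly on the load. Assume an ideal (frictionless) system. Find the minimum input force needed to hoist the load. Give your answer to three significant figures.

1.58 kN

Gear pair MA = 42/20 = 2.1.
Wheel-and-axle MA = R/r = 39.5/7.2 = 5.4861.
Lever MA = effort arm / load arm = 0.5/0.09 = 5.5556.
Combined ideal MA = 2.1 × 5.4861 × 5.5556 = 64.005.
Effort = load / MA = 101 / 64.005 = 1.578 kN.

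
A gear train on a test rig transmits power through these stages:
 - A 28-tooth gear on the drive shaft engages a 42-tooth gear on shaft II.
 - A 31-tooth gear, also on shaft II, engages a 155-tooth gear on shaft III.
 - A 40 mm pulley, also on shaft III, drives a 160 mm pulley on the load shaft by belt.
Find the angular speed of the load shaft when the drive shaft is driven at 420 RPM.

14 RPM

Gear mesh: ratio = 42/28 = 1.5, so shaft II turns at 420 / 1.5 = 280 RPM.
Gear mesh: ratio = 155/31 = 5, so shaft III turns at 280 / 5 = 56 RPM.
Belt: ratio = 160/40 = 4, so the load shaft turns at 56 / 4 = 14 RPM.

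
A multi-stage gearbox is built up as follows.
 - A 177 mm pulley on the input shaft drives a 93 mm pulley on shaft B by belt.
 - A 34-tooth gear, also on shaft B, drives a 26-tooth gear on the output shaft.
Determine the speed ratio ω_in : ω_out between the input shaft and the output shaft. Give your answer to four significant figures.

0.4018

Each stage contributes driven/driver: belt 93/177 = 0.52542, gear mesh 26/34 = 0.76471.
Overall: 0.52542 × 0.76471 = 0.40179.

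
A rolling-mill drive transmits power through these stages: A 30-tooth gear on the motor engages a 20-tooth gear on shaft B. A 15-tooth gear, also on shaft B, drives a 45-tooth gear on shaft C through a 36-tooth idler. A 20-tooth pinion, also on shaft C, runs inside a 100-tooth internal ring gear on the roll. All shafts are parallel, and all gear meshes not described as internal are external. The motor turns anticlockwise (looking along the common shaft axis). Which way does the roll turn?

clockwise

the motor → shaft B: external mesh, 1 reversal → CW.
shaft B → shaft C: driver → idler → driven is 2 external meshes, 2 reversals → CW.
shaft C → the roll: internal mesh, same direction → CW.
3 reversals in total — an odd number — so the roll turns opposite to the motor.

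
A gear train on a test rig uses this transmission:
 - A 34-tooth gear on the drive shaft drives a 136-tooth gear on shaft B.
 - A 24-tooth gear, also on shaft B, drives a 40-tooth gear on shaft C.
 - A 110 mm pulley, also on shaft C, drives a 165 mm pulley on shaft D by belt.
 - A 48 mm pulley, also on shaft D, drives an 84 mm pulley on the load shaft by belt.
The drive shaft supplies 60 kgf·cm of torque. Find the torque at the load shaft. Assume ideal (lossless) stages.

After the gear mesh (136/34): 60 × 4 = 240 kgf·cm
After the gear mesh (40/24): 240 × 1.6667 = 400 kgf·cm
After the belt (165/110): 400 × 1.5 = 600 kgf·cm
After the belt (84/48): 600 × 1.75 = 1050 kgf·cm

1050 kgf·cm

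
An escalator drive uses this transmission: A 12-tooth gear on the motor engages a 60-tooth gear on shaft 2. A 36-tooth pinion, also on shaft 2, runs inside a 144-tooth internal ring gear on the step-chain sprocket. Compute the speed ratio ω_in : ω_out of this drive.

20

Each stage contributes driven/driver: gear mesh 60/12 = 5, internal gear 144/36 = 4.
Overall: 5 × 4 = 20.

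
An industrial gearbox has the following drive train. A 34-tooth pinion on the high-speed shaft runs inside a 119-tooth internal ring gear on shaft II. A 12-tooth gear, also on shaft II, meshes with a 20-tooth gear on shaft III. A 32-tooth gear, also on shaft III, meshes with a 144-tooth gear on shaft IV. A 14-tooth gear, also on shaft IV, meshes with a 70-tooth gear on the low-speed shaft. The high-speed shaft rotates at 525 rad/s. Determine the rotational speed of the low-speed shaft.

Internal gear: ratio = 119/34 = 3.5, so shaft II turns at 525 / 3.5 = 150 rad/s.
Gear mesh: ratio = 20/12 = 1.6667, so shaft III turns at 150 / 1.6667 = 90 rad/s.
Gear mesh: ratio = 144/32 = 4.5, so shaft IV turns at 90 / 4.5 = 20 rad/s.
Gear mesh: ratio = 70/14 = 5, so the low-speed shaft turns at 20 / 5 = 4 rad/s.

4 rad/s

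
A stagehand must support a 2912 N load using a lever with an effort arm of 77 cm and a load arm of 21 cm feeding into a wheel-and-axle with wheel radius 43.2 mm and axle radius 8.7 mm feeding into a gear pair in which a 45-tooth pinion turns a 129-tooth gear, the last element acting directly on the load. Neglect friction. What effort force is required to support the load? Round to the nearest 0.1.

Lever MA = effort arm / load arm = 77/21 = 3.6667.
Wheel-and-axle MA = R/r = 43.2/8.7 = 4.9655.
Gear pair MA = 129/45 = 2.8667.
Combined ideal MA = 3.6667 × 4.9655 × 2.8667 = 52.193.
Effort = load / MA = 2912 / 52.193 = 55.793 N.

55.8 N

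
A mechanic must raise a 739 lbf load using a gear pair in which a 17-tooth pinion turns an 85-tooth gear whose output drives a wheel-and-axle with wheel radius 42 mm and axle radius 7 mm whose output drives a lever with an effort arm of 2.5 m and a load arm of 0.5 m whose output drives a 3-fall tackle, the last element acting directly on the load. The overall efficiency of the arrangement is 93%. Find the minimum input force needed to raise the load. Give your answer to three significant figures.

Gear pair MA = 85/17 = 5.
Wheel-and-axle MA = R/r = 42/7 = 6.
Lever MA = effort arm / load arm = 2.5/0.5 = 5.
Block-and-tackle MA = number of supporting rope parts = 3.
Combined ideal MA = 5 × 6 × 5 × 3 = 450.
Actual MA = 450 × 0.93 = 418.5.
Effort = load / actual MA = 739 / 418.5 = 1.7658 lbf.

1.77 lbf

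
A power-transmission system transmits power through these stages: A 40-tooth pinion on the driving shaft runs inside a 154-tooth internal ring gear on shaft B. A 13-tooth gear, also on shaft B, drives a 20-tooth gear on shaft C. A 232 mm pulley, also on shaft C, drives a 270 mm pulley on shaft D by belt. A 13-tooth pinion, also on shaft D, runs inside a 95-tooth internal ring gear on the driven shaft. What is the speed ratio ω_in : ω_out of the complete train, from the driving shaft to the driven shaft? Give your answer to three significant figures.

50.4

Each stage contributes driven/driver: internal gear 154/40 = 3.85, gear mesh 20/13 = 1.5385, belt 270/232 = 1.1638, internal gear 95/13 = 7.3077.
Overall: 3.85 × 1.5385 × 1.1638 × 7.3077 = 50.374.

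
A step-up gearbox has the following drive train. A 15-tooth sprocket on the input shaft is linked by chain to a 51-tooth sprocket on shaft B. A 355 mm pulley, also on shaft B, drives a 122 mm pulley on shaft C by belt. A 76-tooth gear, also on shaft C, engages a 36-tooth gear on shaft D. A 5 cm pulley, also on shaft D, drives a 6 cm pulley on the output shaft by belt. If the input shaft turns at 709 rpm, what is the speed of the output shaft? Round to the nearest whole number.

1067 rpm

Chain: ratio = 51/15 = 3.4, so shaft B turns at 709 / 3.4 = 208.53 rpm.
Belt: ratio = 122/355 = 0.34366, so shaft C turns at 208.53 / 0.34366 = 606.79 rpm.
Gear mesh: ratio = 36/76 = 0.47368, so shaft D turns at 606.79 / 0.47368 = 1281 rpm.
Belt: ratio = 6/5 = 1.2, so the output shaft turns at 1281 / 1.2 = 1067.5 rpm.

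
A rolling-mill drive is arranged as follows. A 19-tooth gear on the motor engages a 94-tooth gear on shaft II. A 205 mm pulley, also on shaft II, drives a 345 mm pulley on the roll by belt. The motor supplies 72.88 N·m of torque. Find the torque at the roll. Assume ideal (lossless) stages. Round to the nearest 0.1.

Gear mesh: ratio = 94/19 = 4.9474; torque at shaft II = 72.88 × 4.9474 = 360.56 N·m.
Belt: ratio = 345/205 = 1.6829; torque at the roll = 360.56 × 1.6829 = 606.8 N·m.

606.8 N·m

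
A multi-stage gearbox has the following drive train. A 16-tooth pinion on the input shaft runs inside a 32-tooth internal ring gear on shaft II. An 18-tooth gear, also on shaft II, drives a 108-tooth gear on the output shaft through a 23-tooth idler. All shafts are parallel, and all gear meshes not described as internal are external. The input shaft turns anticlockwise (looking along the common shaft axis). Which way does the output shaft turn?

the input shaft → shaft II: internal mesh, same direction → CCW.
shaft II → the output shaft: driver → idler → driven is 2 external meshes, 2 reversals → CCW.
2 reversals in total — an even number — so the output shaft turns the same way as the input shaft.

anticlockwise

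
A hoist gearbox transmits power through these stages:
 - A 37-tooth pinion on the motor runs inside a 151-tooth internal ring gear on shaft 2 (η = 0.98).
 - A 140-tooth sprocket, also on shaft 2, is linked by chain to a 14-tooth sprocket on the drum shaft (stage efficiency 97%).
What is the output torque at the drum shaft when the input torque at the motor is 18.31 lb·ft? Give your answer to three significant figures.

7.10 lb·ft

After the internal gear (151/37): 18.31 × 4.0811 × 0.98 = 73.23 lb·ft
After the chain (14/140): 73.23 × 0.1 × 0.97 = 7.1033 lb·ft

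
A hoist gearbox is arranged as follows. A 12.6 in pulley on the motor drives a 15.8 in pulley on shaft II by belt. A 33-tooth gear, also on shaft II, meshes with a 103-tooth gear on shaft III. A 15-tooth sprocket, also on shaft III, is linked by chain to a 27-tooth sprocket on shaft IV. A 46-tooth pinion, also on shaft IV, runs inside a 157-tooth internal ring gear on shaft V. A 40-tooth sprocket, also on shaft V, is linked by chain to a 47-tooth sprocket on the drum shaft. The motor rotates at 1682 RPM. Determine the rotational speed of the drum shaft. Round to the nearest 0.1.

belt 15.8/12.6 = 1.254 → 1682/1.254 = 1341.3 RPM
gear mesh 103/33 = 3.1212 → 1341.3/3.1212 = 429.75 RPM
chain 27/15 = 1.8 → 429.75/1.8 = 238.75 RPM
internal gear 157/46 = 3.413 → 238.75/3.413 = 69.952 RPM
chain 47/40 = 1.175 → 69.952/1.175 = 59.534 RPM

59.5 RPM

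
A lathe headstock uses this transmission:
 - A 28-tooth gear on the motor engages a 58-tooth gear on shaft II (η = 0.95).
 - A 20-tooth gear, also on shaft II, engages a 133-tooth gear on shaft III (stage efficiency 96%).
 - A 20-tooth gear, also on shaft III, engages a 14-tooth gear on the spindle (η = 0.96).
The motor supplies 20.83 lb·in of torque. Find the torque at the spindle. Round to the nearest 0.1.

Gear mesh: ratio = 58/28 = 2.0714; torque at shaft II = 20.83 × 2.0714 × 0.95 = 40.99 lb·in.
Gear mesh: ratio = 133/20 = 6.65; torque at shaft III = 40.99 × 6.65 × 0.96 = 261.68 lb·in.
Gear mesh: ratio = 14/20 = 0.7; torque at the spindle = 261.68 × 0.7 × 0.96 = 175.85 lb·in.

175.9 lb·in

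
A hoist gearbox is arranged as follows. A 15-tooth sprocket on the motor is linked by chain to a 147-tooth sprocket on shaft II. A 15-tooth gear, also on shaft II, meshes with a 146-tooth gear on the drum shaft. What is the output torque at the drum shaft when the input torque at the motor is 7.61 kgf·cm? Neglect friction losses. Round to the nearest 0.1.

After the chain (147/15): 7.61 × 9.8 = 74.578 kgf·cm
After the gear mesh (146/15): 74.578 × 9.7333 = 725.89 kgf·cm

725.9 kgf·cm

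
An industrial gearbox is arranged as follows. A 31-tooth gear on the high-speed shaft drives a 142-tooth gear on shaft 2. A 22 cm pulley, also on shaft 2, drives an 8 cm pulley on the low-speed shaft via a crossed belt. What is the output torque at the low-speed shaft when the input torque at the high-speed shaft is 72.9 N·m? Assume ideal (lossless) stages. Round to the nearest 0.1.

121.4 N·m

Gear mesh: ratio = 142/31 = 4.5806; torque at shaft 2 = 72.9 × 4.5806 = 333.93 N·m.
Belt: ratio = 8/22 = 0.36364; torque at the low-speed shaft = 333.93 × 0.36364 = 121.43 N·m.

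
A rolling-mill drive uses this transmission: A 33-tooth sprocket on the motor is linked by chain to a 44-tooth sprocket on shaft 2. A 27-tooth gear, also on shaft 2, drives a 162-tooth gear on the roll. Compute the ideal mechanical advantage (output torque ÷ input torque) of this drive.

Each stage contributes driven/driver: chain 44/33 = 1.3333, gear mesh 162/27 = 6.
Overall: 1.3333 × 6 = 8.

8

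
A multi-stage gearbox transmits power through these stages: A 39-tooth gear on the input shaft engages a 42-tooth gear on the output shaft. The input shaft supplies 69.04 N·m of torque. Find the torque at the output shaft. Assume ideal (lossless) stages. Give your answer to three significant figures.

74.4 N·m

After the gear mesh (42/39): 69.04 × 1.0769 = 74.351 N·m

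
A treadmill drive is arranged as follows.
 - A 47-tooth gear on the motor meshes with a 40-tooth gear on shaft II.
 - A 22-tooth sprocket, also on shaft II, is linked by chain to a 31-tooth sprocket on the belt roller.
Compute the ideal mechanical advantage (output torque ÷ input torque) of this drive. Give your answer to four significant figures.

Each stage contributes driven/driver: gear mesh 40/47 = 0.85106, chain 31/22 = 1.4091.
Overall: 0.85106 × 1.4091 = 1.1992.

1.199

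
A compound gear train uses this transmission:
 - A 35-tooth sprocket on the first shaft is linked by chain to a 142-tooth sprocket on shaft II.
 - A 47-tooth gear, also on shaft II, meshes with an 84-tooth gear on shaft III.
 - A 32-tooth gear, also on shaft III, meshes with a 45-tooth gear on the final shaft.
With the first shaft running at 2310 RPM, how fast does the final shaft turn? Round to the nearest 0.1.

226.5 RPM

Chain: ratio = 142/35 = 4.0571, so shaft II turns at 2310 / 4.0571 = 569.37 RPM.
Gear mesh: ratio = 84/47 = 1.7872, so shaft III turns at 569.37 / 1.7872 = 318.57 RPM.
Gear mesh: ratio = 45/32 = 1.4062, so the final shaft turns at 318.57 / 1.4062 = 226.54 RPM.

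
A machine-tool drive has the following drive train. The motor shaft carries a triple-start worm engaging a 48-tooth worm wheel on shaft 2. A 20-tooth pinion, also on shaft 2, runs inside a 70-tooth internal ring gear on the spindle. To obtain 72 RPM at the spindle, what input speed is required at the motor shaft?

4032 RPM

Overall ratio R = 16 × 3.5 = 56.
Required input speed = output speed × R = 72 × 56 = 4032 RPM.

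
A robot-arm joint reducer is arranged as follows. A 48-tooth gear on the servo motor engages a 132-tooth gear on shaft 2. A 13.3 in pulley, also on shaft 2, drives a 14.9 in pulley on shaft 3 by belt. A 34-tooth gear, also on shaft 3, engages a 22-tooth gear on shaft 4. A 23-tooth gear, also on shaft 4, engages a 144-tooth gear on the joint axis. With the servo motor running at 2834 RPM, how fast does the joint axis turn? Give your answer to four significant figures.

Gear mesh: ratio = 132/48 = 2.75, so shaft 2 turns at 2834 / 2.75 = 1030.5 RPM.
Belt: ratio = 14.9/13.3 = 1.1203, so shaft 3 turns at 1030.5 / 1.1203 = 919.88 RPM.
Gear mesh: ratio = 22/34 = 0.64706, so shaft 4 turns at 919.88 / 0.64706 = 1421.6 RPM.
Gear mesh: ratio = 144/23 = 6.2609, so the joint axis turns at 1421.6 / 6.2609 = 227.07 RPM.

227.1 RPM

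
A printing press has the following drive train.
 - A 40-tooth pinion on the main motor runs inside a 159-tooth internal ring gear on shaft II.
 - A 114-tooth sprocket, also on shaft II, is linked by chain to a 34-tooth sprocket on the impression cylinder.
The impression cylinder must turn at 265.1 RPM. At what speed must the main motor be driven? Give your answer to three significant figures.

314 RPM

Overall ratio R = 3.975 × 0.29825 = 1.1855.
Required input speed = output speed × R = 265.1 × 1.1855 = 314.28 RPM.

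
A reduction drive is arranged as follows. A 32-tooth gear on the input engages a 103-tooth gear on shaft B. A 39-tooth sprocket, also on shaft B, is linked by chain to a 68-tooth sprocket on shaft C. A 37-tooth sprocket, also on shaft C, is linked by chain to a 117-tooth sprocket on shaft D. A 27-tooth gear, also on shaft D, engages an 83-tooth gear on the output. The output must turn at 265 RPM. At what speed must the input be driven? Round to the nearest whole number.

Overall ratio R = 3.2188 × 1.7436 × 3.1622 × 3.0741 = 54.554.
Required input speed = output speed × R = 265 × 54.554 = 14457 RPM.

14457 RPM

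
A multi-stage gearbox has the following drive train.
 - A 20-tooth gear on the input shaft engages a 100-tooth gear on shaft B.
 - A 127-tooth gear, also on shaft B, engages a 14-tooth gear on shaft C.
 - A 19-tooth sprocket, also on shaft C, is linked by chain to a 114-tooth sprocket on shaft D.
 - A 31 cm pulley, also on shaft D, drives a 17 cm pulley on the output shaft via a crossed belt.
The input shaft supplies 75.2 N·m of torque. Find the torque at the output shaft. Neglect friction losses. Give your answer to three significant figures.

After the gear mesh (100/20): 75.2 × 5 = 376 N·m
After the gear mesh (14/127): 376 × 0.11024 = 41.449 N·m
After the chain (114/19): 41.449 × 6 = 248.69 N·m
After the belt (17/31): 248.69 × 0.54839 = 136.38 N·m

136 N·m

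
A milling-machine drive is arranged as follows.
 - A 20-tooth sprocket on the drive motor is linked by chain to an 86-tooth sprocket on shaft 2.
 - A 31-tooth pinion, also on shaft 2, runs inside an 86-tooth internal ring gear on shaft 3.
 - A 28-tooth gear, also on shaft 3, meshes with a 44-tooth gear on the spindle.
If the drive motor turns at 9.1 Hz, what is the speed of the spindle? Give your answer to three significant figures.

Chain: ratio = 86/20 = 4.3, so shaft 2 turns at 9.1 / 4.3 = 2.1163 Hz.
Internal gear: ratio = 86/31 = 2.7742, so shaft 3 turns at 2.1163 / 2.7742 = 0.76284 Hz.
Gear mesh: ratio = 44/28 = 1.5714, so the spindle turns at 0.76284 / 1.5714 = 0.48545 Hz.

0.485 Hz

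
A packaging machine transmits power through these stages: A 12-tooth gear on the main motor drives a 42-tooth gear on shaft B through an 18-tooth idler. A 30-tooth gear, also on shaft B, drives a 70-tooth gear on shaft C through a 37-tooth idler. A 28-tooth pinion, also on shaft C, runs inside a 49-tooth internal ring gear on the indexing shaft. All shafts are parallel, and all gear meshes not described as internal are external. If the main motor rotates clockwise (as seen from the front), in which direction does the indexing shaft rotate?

clockwise

the main motor → shaft B: driver → idler → driven is 2 external meshes, 2 reversals → CW.
shaft B → shaft C: driver → idler → driven is 2 external meshes, 2 reversals → CW.
shaft C → the indexing shaft: internal mesh, same direction → CW.
4 reversals in total — an even number — so the indexing shaft turns the same way as the main motor.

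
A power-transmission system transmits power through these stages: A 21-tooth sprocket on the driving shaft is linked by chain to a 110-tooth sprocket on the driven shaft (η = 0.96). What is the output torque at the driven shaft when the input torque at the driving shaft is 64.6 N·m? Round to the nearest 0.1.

chain 110/21 = 5.2381 → τ = 64.6·5.2381·0.96 = 324.85 N·m

324.8 N·m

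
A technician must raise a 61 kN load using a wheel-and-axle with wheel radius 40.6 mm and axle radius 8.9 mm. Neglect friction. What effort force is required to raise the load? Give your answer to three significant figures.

13.4 kN

Wheel-and-axle MA = R/r = 40.6/8.9 = 4.5618.
Effort = load / MA = 61 / 4.5618 = 13.372 kN.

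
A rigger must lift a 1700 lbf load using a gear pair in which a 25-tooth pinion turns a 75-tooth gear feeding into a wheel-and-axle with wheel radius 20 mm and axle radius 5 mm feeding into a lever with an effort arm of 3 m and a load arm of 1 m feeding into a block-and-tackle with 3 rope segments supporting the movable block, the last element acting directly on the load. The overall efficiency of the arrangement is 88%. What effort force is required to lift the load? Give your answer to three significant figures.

Gear pair MA = 75/25 = 3.
Wheel-and-axle MA = R/r = 20/5 = 4.
Lever MA = effort arm / load arm = 3/1 = 3.
Block-and-tackle MA = number of supporting rope parts = 3.
Combined ideal MA = 3 × 4 × 3 × 3 = 108.
Actual MA = 108 × 0.88 = 95.04.
Effort = load / actual MA = 1700 / 95.04 = 17.887 lbf.

17.9 lbf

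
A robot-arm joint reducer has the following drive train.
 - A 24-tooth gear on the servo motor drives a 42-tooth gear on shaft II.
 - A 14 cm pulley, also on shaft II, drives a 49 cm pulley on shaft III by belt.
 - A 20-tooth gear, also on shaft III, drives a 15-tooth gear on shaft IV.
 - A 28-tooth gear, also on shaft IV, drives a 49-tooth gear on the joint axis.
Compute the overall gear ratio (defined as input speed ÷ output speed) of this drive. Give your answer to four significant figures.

8.039

Each stage contributes driven/driver: gear mesh 42/24 = 1.75, belt 49/14 = 3.5, gear mesh 15/20 = 0.75, gear mesh 49/28 = 1.75.
Overall: 1.75 × 3.5 × 0.75 × 1.75 = 8.0391.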